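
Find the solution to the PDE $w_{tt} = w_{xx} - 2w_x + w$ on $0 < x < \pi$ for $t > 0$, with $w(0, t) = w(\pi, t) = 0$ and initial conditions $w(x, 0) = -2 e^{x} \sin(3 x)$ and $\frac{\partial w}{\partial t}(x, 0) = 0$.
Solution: Substitute $w = e^{x}u$.
Then $w_x = e^{x}(u_x + u)$, $w_{xx} = e^{x}(u_{xx} + 2u_x + u)$, $w_{tt} = e^{x}u_{tt}$; substituting and dividing by $e^{x}$, the lower-order terms cancel: $u_{tt} = u_{xx}$ (standard wave equation).
Data for $u$: $u(x,0) = e^{-x}w(x,0) = -2 \sin(3 x)$; $u_t(x,0) = e^{-x}w_t(x,0) = 0$. The boundary conditions carry over: $u(0,t) = u(\pi,t) = 0$.
Separating variables: $u = \sum [A_n \cos(\omega_n t) + B_n \sin(\omega_n t)] \sin(nx)$, $\omega_n = n$. From ICs: $A_3=-2$.
So $u(x,t) = -2 \sin(3 x) \cos(3 t)$, and $w(x,t) = e^{x}u(x,t)$.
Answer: $w(x, t) = -2 e^{x} \sin(3 x) \cos(3 t)$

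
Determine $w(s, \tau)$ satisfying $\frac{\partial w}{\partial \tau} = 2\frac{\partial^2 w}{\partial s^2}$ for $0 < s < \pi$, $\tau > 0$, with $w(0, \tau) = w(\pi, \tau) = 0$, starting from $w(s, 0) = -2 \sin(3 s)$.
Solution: Using separation of variables $w = X(s)T(\tau)$:
Eigenfunctions: $\sin(ns)$, $n = 1, 2, 3, \ldots$
General solution: $w(s, \tau) = \sum c_n \sin(ns) e^{-2n^2 \tau}$
Matching $w(s,0) = -2 \sin(3 s)$ term by term: $c_3=-2$.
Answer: $w(s, \tau) = -2 e^{-18 \tau} \sin(3 s)$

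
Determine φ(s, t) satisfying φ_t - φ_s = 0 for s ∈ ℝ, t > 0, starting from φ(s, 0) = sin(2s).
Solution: By method of characteristics (waves move left with speed 1):
Along characteristics s + t = const, φ is constant, so φ(s,t) = f(s + t) with f = φ(·, 0).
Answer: φ(s, t) = sin(2s + 2t)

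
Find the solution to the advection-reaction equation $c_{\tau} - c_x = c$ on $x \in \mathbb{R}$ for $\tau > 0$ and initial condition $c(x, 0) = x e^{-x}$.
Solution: Substitute $c = e^{-x}u$, i.e. $u = e^{x}c$.
By the product rule, $c_x = e^{-x}(u_x - u)$, $c_{\tau} = e^{-x}u_{\tau}$.
Substituting into the PDE and dividing by $e^{-x}$: $u_{\tau} - (u_x - u) = u$.
The lower-order terms cancel, leaving the standard advection equation $u_{\tau} - u_x = 0$.
Initial data for $u$: $u(x,0) = e^{x}c(x,0) = x$.
Solve for $u$:
  By method of characteristics (waves move left with speed 1):
  Along characteristics $x + \tau =$ const, $u$ is constant, so $u(x,\tau) = f(x + \tau)$ with $f = u( \cdot , 0)$.
Hence $u(x,\tau) = x + \tau$.
Transform back: $c(x,\tau) = e^{-x}u(x,\tau)$.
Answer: $c(x, \tau) = \tau e^{-x} + x e^{-x}$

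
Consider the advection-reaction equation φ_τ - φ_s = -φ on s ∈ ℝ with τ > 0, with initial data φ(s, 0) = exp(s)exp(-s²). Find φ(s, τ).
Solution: Substitute φ = exp(s)u, i.e. u = exp(-s)φ.
By the product rule, φ_s = exp(s)(u_s + u), φ_τ = exp(s)u_τ.
Substituting into the PDE and dividing by exp(s): u_τ - (u_s + u) = -u.
The lower-order terms cancel, leaving the standard advection equation u_τ - u_s = 0.
Initial data for u: u(s,0) = exp(-s)φ(s,0) = exp(-s²).
Solve for u:
  By method of characteristics (waves move left with speed 1):
  Along characteristics s + τ = const, u is constant, so u(s,τ) = f(s + τ) with f = u(·, 0).
Hence u(s,τ) = exp(-(s + τ)²).
Transform back: φ(s,τ) = exp(s)u(s,τ).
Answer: φ(s, τ) = exp(s)exp(-(s + τ)²)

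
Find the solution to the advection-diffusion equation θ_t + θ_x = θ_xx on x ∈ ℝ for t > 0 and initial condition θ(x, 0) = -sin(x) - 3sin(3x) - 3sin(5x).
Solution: Moving frame: η = x - t, σ = t, θ = u(η,σ), so θ_t = u_σ - u_η and θ_xx = u_ηη.
Hence θ_t + θ_x = u_σ and the PDE becomes the heat equation u_σ = u_ηη on η ∈ ℝ.
Initial data: u(η,0) = θ(η,0) = -sin(η) - 3sin(3η) - 3sin(5η). Each mode sin(nη) decays as exp(-n²σ) on ℝ, so u(η,σ) = Σ c_n exp(-n²σ) sin(nη) with c_1=-1, c_3=-3, c_5=-3: u(η,σ) = -exp(-σ)sin(η) - 3exp(-9σ)sin(3η) - 3exp(-25σ)sin(5η).
Substituting back: θ(x,t) = u(x - t, t).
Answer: θ(x, t) = exp(-t)sin(t - x) + 3exp(-9t)sin(3t - 3x) + 3exp(-25t)sin(5t - 5x)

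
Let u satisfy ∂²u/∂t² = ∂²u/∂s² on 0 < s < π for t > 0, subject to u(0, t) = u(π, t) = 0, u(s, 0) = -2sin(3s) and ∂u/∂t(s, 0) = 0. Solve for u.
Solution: Separating variables: u = Σ [A_n cos(ω_n t) + B_n sin(ω_n t)] sin(ns), ω_n = n. From ICs: A_3=-2.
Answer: u(s, t) = -2sin(3s)cos(3t)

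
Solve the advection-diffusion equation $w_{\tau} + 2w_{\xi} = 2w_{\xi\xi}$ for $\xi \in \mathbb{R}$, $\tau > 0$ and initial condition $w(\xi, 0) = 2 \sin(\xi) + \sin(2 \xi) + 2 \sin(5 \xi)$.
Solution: Moving frame: $\eta = \xi - 2\tau$, $\sigma = \tau$, $w = u(\eta,\sigma)$, so $w_{\tau} = u_{\sigma} - 2u_{\eta}$ and $w_{\xi\xi} = u_{\eta\eta}$.
Hence $w_{\tau} + 2w_{\xi} = u_{\sigma}$ and the PDE becomes the heat equation $u_{\sigma} = 2u_{\eta\eta}$ on $\eta \in \mathbb{R}$.
Initial data: $u(\eta,0) = w(\eta,0) = 2 \sin(\eta) + \sin(2 \eta) + 2 \sin(5 \eta)$. Each mode $\sin(n\eta)$ decays as $e^{-2n^2\sigma}$ on $\mathbb{R}$, so $u(\eta,\sigma) = \sum c_n e^{-2n^2\sigma} \sin(n\eta)$ with $c_1=2, c_2=1, c_5=2$: $u(\eta,\sigma) = 2 e^{-2 \sigma} \sin(\eta) + e^{-8 \sigma} \sin(2 \eta) + 2 e^{-50 \sigma} \sin(5 \eta)$.
Substituting back: $w(\xi,\tau) = u(\xi - 2\tau, \tau)$.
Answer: $w(\xi, \tau) = -2 e^{-2 \tau} \sin(2 \tau - \xi) -  e^{-8 \tau} \sin(4 \tau - 2 \xi) - 2 e^{-50 \tau} \sin(10 \tau - 5 \xi)$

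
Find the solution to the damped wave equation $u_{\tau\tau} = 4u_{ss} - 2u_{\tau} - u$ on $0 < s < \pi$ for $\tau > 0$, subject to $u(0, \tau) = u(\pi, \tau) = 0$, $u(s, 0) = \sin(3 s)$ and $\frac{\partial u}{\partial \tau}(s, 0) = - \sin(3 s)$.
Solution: Substitute $u = e^{-\tau}w$.
Then $u_{\tau} = e^{-\tau}(w_{\tau} - w)$, $u_{\tau\tau} = e^{-\tau}(w_{\tau\tau} - 2w_{\tau} + w)$, $u_{ss} = e^{-\tau}w_{ss}$; substituting and dividing by $e^{-\tau}$, the lower-order terms cancel: $w_{\tau\tau} = 4w_{ss}$ (standard wave equation).
Data for $w$: $w(s,0) = u(s,0) = \sin(3 s)$; $w_{\tau}(s,0) = u_{\tau}(s,0) + u(s,0) = 0$. The boundary conditions carry over: $w(0,\tau) = w(\pi,\tau) = 0$.
Separating variables: $w = \sum [A_n \cos(\omega_n \tau) + B_n \sin(\omega_n \tau)] \sin(ns)$, $\omega_n = 2n$. From ICs: $A_3=1$.
So $w(s,\tau) = \sin(3 s) \cos(6 \tau)$, and $u(s,\tau) = e^{-\tau}w(s,\tau)$.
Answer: $u(s, \tau) = e^{-\tau} \sin(3 s) \cos(6 \tau)$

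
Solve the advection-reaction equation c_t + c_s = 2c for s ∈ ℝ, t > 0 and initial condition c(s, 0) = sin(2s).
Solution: Substitute c = exp(2t)u.
Then c_t = exp(2t)(u_t + 2u), c_s = exp(2t)u_s; substituting and dividing by exp(2t), the lower-order terms cancel: u_t + u_s = 0 (standard advection equation).
Data for u: u(s,0) = c(s,0) = sin(2s).
By characteristics (ds/dt = 1), u(s,t) = f(s - t) with f = u(·, 0).
So u(s,t) = sin(2s - 2t), and c(s,t) = exp(2t)u(s,t).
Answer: c(s, t) = exp(2t)sin(2s - 2t)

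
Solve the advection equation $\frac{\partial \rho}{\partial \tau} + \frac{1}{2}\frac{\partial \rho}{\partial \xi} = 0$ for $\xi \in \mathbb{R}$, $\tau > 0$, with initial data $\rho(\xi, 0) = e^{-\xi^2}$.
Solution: By characteristics ($d\xi/d\tau = 1/2$), $\rho(\xi,\tau) = f(\xi - \frac{1}{2}\tau)$ with $f = \rho( \cdot , 0)$.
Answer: $\rho(\xi, \tau) = e^{-(-\tau/2 + \xi)^2}$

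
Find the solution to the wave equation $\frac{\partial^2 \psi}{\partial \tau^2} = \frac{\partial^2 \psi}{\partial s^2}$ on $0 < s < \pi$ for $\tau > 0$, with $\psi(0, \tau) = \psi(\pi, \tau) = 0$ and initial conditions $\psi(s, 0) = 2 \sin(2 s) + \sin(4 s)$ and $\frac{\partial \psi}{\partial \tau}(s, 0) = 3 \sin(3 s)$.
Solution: Separating variables: $\psi = \sum [A_n \cos(\omega_n \tau) + B_n \sin(\omega_n \tau)] \sin(ns)$, $\omega_n = n$. From ICs ($B_n$ = velocity coefficient / $\omega_n$): $A_2=2, A_4=1, B_3=1$.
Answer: $\psi(s, \tau) = \sin(3 \tau) \sin(3 s) + 2 \sin(2 s) \cos(2 \tau) + \sin(4 s) \cos(4 \tau)$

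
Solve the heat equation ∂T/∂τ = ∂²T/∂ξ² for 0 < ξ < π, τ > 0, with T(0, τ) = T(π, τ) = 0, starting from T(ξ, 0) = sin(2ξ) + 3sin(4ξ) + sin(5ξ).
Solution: Separating variables: T = Σ c_n exp(-n²τ) sin(nξ). From T(ξ,0) = sin(2ξ) + 3sin(4ξ) + sin(5ξ): c_2=1, c_4=3, c_5=1.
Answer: T(ξ, τ) = exp(-4τ)sin(2ξ) + 3exp(-16τ)sin(4ξ) + exp(-25τ)sin(5ξ)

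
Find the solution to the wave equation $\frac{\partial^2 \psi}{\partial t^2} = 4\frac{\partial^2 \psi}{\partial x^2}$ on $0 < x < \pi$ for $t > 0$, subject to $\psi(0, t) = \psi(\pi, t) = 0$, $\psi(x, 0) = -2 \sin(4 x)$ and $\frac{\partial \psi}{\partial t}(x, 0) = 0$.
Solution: Separating variables: $\psi = \sum [A_n \cos(\omega_n t) + B_n \sin(\omega_n t)] \sin(nx)$, $\omega_n = 2n$. From ICs: $A_4=-2$.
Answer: $\psi(x, t) = -2 \sin(4 x) \cos(8 t)$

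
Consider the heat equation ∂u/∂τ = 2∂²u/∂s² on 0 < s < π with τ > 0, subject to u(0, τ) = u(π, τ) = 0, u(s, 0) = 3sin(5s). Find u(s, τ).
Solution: Using separation of variables u = X(s)T(τ):
Eigenfunctions: sin(ns), n = 1, 2, 3, ...
General solution: u(s, τ) = Σ c_n sin(ns) exp(-2n² τ)
Matching u(s,0) = 3sin(5s) term by term: c_5=3.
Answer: u(s, τ) = 3exp(-50τ)sin(5s)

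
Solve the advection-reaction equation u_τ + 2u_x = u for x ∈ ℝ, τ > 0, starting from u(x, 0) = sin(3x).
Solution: Substitute u = exp(τ)w, i.e. w = exp(-τ)u.
By the product rule, u_τ = exp(τ)(w_τ + w), u_x = exp(τ)w_x.
Substituting into the PDE and dividing by exp(τ): w_τ + w + 2w_x = w.
The lower-order terms cancel, leaving the standard advection equation w_τ + 2w_x = 0.
Initial data for w: w(x,0) = u(x,0) = sin(3x).
Solve for w:
  By method of characteristics (waves move right with speed 2):
  Along characteristics x - 2τ = const, w is constant, so w(x,τ) = f(x - 2τ) with f = w(·, 0).
Hence w(x,τ) = sin(3x - 6τ).
Transform back: u(x,τ) = exp(τ)w(x,τ).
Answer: u(x, τ) = exp(τ)sin(3x - 6τ)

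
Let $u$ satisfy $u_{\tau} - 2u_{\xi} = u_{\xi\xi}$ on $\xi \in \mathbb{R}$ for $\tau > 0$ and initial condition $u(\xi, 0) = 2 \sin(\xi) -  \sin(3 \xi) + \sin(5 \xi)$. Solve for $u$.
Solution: Change to a moving frame: let $\eta = \xi + 2\tau$, $\sigma = \tau$ and write $u(\xi,\tau) = w(\eta,\sigma)$.
By the chain rule $u_{\tau} = w_{\sigma} + 2w_{\eta}$, $u_{\xi} = w_{\eta}$, $u_{\xi\xi} = w_{\eta\eta}$.
Then $u_{\tau} - 2u_{\xi} = w_{\sigma}$: the advection term cancels and the PDE becomes the heat equation $w_{\sigma} = w_{\eta\eta}$ on $\eta \in \mathbb{R}$.
Initial data: $w(\eta,0) = u(\eta,0) = 2 \sin(\eta) - \sin(3 \eta) + \sin(5 \eta)$.
On $\eta \in \mathbb{R}$ each mode satisfies $(\sin(n\eta))'' = -n^2 \sin(n\eta)$, so $e^{-n^2\sigma} \sin(n\eta)$ solves the heat equation; by superposition $w(\eta,\sigma) = \sum c_n e^{-n^2\sigma} \sin(n\eta)$.
Reading off the coefficients: $c_1=2, c_3=-1, c_5=1$, so $w(\eta,\sigma) = 2 e^{-\sigma} \sin(\eta) - e^{-9 \sigma} \sin(3 \eta) + e^{-25 \sigma} \sin(5 \eta)$.
Substituting back $\eta = \xi + 2\tau$, $\sigma = \tau$: $u(\xi,\tau) = w(\xi + 2\tau, \tau)$.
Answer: $u(\xi, \tau) = 2 e^{-\tau} \sin(2 \tau + \xi) -  e^{-9 \tau} \sin(6 \tau + 3 \xi) + e^{-25 \tau} \sin(10 \tau + 5 \xi)$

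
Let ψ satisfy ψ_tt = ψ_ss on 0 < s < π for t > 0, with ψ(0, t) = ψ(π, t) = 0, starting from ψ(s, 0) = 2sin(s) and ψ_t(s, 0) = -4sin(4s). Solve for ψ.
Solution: Using separation of variables ψ = X(s)T(t):
Eigenfunctions: sin(ns), n = 1, 2, 3, ...
General solution: ψ(s, t) = Σ [A_n cos(n t) + B_n sin(n t)] sin(ns)
From ψ(s,0) = 2sin(s): A_1=2. From ψ_t(s,0) = -4sin(4s), using ψ_t(s,0) = Σ ω_n B_n sin(ns) with ω_n = n: B_4 = (-4)/4 = -1.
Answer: ψ(s, t) = 2sin(s)cos(t) - sin(4s)sin(4t)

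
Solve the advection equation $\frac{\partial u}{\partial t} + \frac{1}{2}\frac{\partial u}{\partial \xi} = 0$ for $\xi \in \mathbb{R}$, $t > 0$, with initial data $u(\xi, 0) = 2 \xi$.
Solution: By characteristics ($d\xi/dt = 1/2$), $u(\xi,t) = f(\xi - \frac{1}{2}t)$ with $f = u( \cdot , 0)$.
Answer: $u(\xi, t) = 2 \xi -  t$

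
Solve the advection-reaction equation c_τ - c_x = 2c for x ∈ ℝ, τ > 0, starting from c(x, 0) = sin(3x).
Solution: Substitute c = exp(2τ)u, i.e. u = exp(-2τ)c.
By the product rule, c_τ = exp(2τ)(u_τ + 2u), c_x = exp(2τ)u_x.
Substituting into the PDE and dividing by exp(2τ): u_τ + 2u - u_x = 2u.
The lower-order terms cancel, leaving the standard advection equation u_τ - u_x = 0.
Initial data for u: u(x,0) = c(x,0) = sin(3x).
Solve for u:
  By method of characteristics (waves move left with speed 1):
  Along characteristics x + τ = const, u is constant, so u(x,τ) = f(x + τ) with f = u(·, 0).
Hence u(x,τ) = sin(3x + 3τ).
Transform back: c(x,τ) = exp(2τ)u(x,τ).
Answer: c(x, τ) = exp(2τ)sin(3x + 3τ)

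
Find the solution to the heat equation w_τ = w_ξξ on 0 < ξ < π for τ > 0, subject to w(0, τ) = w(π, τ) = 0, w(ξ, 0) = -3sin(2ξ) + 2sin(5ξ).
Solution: Separating variables: w = Σ c_n exp(-n²τ) sin(nξ). From w(ξ,0) = -3sin(2ξ) + 2sin(5ξ): c_2=-3, c_5=2.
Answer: w(ξ, τ) = -3exp(-4τ)sin(2ξ) + 2exp(-25τ)sin(5ξ)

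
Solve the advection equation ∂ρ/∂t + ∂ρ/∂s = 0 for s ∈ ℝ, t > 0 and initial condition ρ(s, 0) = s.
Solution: By method of characteristics (waves move right with speed 1):
Along characteristics s - t = const, ρ is constant, so ρ(s,t) = f(s - t) with f = ρ(·, 0).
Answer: ρ(s, t) = s - t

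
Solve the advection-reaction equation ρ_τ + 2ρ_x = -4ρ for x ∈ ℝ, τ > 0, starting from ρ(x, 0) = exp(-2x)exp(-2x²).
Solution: Substitute ρ = exp(-2x)u, i.e. u = exp(2x)ρ.
By the product rule, ρ_x = exp(-2x)(u_x - 2u), ρ_τ = exp(-2x)u_τ.
Substituting into the PDE and dividing by exp(-2x): u_τ + 2(u_x - 2u) = -4u.
The lower-order terms cancel, leaving the standard advection equation u_τ + 2u_x = 0.
Initial data for u: u(x,0) = exp(2x)ρ(x,0) = exp(-2x²).
Solve for u:
  By method of characteristics (waves move right with speed 2):
  Along characteristics x - 2τ = const, u is constant, so u(x,τ) = f(x - 2τ) with f = u(·, 0).
Hence u(x,τ) = exp(-2(x - 2τ)²).
Transform back: ρ(x,τ) = exp(-2x)u(x,τ).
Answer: ρ(x, τ) = exp(-2x)exp(-2(x - 2τ)²)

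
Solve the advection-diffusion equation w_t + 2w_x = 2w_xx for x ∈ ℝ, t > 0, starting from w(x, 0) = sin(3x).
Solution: Change to a moving frame: let η = x - 2t, σ = t and write w(x,t) = u(η,σ).
By the chain rule w_t = u_σ - 2u_η, w_x = u_η, w_xx = u_ηη.
Then w_t + 2w_x = u_σ: the advection term cancels and the PDE becomes the heat equation u_σ = 2u_ηη on η ∈ ℝ.
Initial data: u(η,0) = w(η,0) = sin(3η).
On η ∈ ℝ each mode satisfies (sin(nη))″ = -n² sin(nη), so exp(-2n²σ) sin(nη) solves the heat equation; by superposition u(η,σ) = Σ c_n exp(-2n²σ) sin(nη).
Reading off the coefficients: c_3=1, so u(η,σ) = exp(-18σ)sin(3η).
Substituting back η = x - 2t, σ = t: w(x,t) = u(x - 2t, t).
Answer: w(x, t) = -exp(-18t)sin(6t - 3x)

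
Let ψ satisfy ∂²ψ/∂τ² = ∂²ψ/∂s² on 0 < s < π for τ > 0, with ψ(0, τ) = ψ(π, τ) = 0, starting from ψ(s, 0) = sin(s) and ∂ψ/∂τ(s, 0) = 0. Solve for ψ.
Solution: Using separation of variables ψ = X(s)T(τ):
Eigenfunctions: sin(ns), n = 1, 2, 3, ...
General solution: ψ(s, τ) = Σ [A_n cos(n τ) + B_n sin(n τ)] sin(ns)
From ψ(s,0) = sin(s): A_1=1. From ψ_τ(s,0) = 0: all B_n = 0.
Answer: ψ(s, τ) = sin(s)cos(τ)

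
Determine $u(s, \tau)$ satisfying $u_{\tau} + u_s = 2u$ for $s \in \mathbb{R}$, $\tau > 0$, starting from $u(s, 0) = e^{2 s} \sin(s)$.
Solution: Substitute $u = e^{2s}w$, i.e. $w = e^{-2s}u$.
By the product rule, $u_s = e^{2s}(w_s + 2w)$, $u_{\tau} = e^{2s}w_{\tau}$.
Substituting into the PDE and dividing by $e^{2s}$: $w_{\tau} + (w_s + 2w) = 2w$.
The lower-order terms cancel, leaving the standard advection equation $w_{\tau} + w_s = 0$.
Initial data for $w$: $w(s,0) = e^{-2s}u(s,0) = \sin(s)$.
Solve for $w$:
  By method of characteristics (waves move right with speed 1):
  Along characteristics $s - \tau =$ const, $w$ is constant, so $w(s,\tau) = f(s - \tau)$ with $f = w( \cdot , 0)$.
Hence $w(s,\tau) = \sin(s - \tau)$.
Transform back: $u(s,\tau) = e^{2s}w(s,\tau)$.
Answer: $u(s, \tau) = - e^{2 s} \sin(\tau - s)$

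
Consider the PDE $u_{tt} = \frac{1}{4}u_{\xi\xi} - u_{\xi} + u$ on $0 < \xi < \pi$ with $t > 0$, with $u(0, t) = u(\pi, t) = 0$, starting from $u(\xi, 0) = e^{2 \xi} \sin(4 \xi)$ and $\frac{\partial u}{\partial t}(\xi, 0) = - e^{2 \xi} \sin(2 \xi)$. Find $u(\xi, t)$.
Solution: Substitute $u = e^{2\xi}w$, i.e. $w = e^{-2\xi}u$.
By the product rule, $u_{\xi} = e^{2\xi}(w_{\xi} + 2w)$, $u_{\xi\xi} = e^{2\xi}(w_{\xi\xi} + 4w_{\xi} + 4w)$, $u_{tt} = e^{2\xi}w_{tt}$.
Substituting into the PDE and dividing by $e^{2\xi}$: $w_{tt} = \frac{1}{4}(w_{\xi\xi} + 4w_{\xi} + 4w) - (w_{\xi} + 2w) + w$.
The lower-order terms cancel, leaving the standard wave equation $w_{tt} = \frac{1}{4}w_{\xi\xi}$.
Initial data for $w$: $w(\xi,0) = e^{-2\xi}u(\xi,0) = \sin(4 \xi)$; $w_t(\xi,0) = e^{-2\xi}u_t(\xi,0) = - \sin(2 \xi)$. The boundary conditions carry over: $w(0,t) = w(\pi,t) = 0$.
Solve for $w$:
  Using separation of variables $w = X(\xi)T(t)$:
  Eigenfunctions: $\sin(n\xi)$, $n = 1, 2, 3, \ldots$
  General solution: $w(\xi, t) = \sum [A_n \cos(n t/2) + B_n \sin(n t/2)] \sin(n\xi)$
  From $w(\xi,0) = \sin(4 \xi)$: $A_4=1$. From $w_t(\xi,0) = - \sin(2 \xi)$, using $w_t(\xi,0) = \sum \omega_n B_n \sin(n\xi)$ with $\omega_n = n/2$: $B_2 = (-1)/1 = -1$.
Hence $w(\xi,t) = - \sin(t) \sin(2 \xi) + \sin(4 \xi) \cos(2 t)$.
Transform back: $u(\xi,t) = e^{2\xi}w(\xi,t)$.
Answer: $u(\xi, t) = - e^{2 \xi} \sin(2 \xi) \sin(t) + e^{2 \xi} \sin(4 \xi) \cos(2 t)$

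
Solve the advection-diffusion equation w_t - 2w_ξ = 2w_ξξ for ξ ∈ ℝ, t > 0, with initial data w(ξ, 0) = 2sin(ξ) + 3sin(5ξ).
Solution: Change to a moving frame: let η = ξ + 2t, σ = t and write w(ξ,t) = u(η,σ).
By the chain rule w_t = u_σ + 2u_η, w_ξ = u_η, w_ξξ = u_ηη.
Then w_t - 2w_ξ = u_σ: the advection term cancels and the PDE becomes the heat equation u_σ = 2u_ηη on η ∈ ℝ.
Initial data: u(η,0) = w(η,0) = 2sin(η) + 3sin(5η).
On η ∈ ℝ each mode satisfies (sin(nη))″ = -n² sin(nη), so exp(-2n²σ) sin(nη) solves the heat equation; by superposition u(η,σ) = Σ c_n exp(-2n²σ) sin(nη).
Reading off the coefficients: c_1=2, c_5=3, so u(η,σ) = 2exp(-2σ)sin(η) + 3exp(-50σ)sin(5η).
Substituting back η = ξ + 2t, σ = t: w(ξ,t) = u(ξ + 2t, t).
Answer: w(ξ, t) = 2exp(-2t)sin(2t + ξ) + 3exp(-50t)sin(10t + 5ξ)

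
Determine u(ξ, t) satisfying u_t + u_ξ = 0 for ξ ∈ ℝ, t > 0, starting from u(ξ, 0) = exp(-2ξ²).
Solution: By characteristics (dξ/dt = 1), u(ξ,t) = f(ξ - t) with f = u(·, 0).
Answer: u(ξ, t) = exp(-2(-t + ξ)²)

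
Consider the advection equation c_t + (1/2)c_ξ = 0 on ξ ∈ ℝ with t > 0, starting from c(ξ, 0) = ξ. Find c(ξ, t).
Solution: By characteristics (dξ/dt = 1/2), c(ξ,t) = f(ξ - (1/2)t) with f = c(·, 0).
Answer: c(ξ, t) = -(1/2)t + ξ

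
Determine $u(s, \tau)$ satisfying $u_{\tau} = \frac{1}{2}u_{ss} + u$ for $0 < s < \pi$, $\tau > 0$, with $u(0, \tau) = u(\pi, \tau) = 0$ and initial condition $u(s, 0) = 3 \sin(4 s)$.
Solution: Substitute $u = e^{\tau}w$, i.e. $w = e^{-\tau}u$.
By the product rule, $u_{\tau} = e^{\tau}(w_{\tau} + w)$, $u_{ss} = e^{\tau}w_{ss}$.
Substituting into the PDE and dividing by $e^{\tau}$: $w_{\tau} + w = \frac{1}{2}w_{ss} + w$.
The lower-order terms cancel, leaving the standard heat equation $w_{\tau} = \frac{1}{2}w_{ss}$.
Initial data for $w$: $w(s,0) = u(s,0) = 3 \sin(4 s)$. The boundary conditions carry over: $w(0,\tau) = w(\pi,\tau) = 0$.
Solve for $w$:
  Using separation of variables $w = X(s)T(\tau)$:
  Eigenfunctions: $\sin(ns)$, $n = 1, 2, 3, \ldots$
  General solution: $w(s, \tau) = \sum c_n \sin(ns) e^{-n^2 \tau/2}$
  Matching $w(s,0) = 3 \sin(4 s)$ term by term: $c_4=3$.
Hence $w(s,\tau) = 3 e^{-8 \tau} \sin(4 s)$.
Transform back: $u(s,\tau) = e^{\tau}w(s,\tau)$.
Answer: $u(s, \tau) = 3 e^{-7 \tau} \sin(4 s)$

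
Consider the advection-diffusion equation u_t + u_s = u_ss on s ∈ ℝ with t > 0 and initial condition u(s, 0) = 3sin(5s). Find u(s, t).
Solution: Change to a moving frame: let η = s - t, σ = t and write u(s,t) = w(η,σ).
By the chain rule u_t = w_σ - w_η, u_s = w_η, u_ss = w_ηη.
Then u_t + u_s = w_σ: the advection term cancels and the PDE becomes the heat equation w_σ = w_ηη on η ∈ ℝ.
Initial data: w(η,0) = u(η,0) = 3sin(5η).
On η ∈ ℝ each mode satisfies (sin(nη))″ = -n² sin(nη), so exp(-n²σ) sin(nη) solves the heat equation; by superposition w(η,σ) = Σ c_n exp(-n²σ) sin(nη).
Reading off the coefficients: c_5=3, so w(η,σ) = 3exp(-25σ)sin(5η).
Substituting back η = s - t, σ = t: u(s,t) = w(s - t, t).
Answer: u(s, t) = 3exp(-25t)sin(5s - 5t)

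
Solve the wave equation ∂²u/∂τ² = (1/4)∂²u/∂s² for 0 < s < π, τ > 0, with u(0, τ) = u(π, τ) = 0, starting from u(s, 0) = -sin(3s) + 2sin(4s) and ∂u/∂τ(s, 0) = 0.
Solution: Separating variables: u = Σ [A_n cos(ω_n τ) + B_n sin(ω_n τ)] sin(ns), ω_n = n/2. From ICs: A_3=-1, A_4=2.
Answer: u(s, τ) = -sin(3s)cos(3τ/2) + 2sin(4s)cos(2τ)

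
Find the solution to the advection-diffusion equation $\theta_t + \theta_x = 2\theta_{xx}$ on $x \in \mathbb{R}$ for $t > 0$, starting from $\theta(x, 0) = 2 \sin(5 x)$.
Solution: Moving frame: $\eta = x - t$, $\sigma = t$, $\theta = u(\eta,\sigma)$, so $\theta_t = u_{\sigma} - u_{\eta}$ and $\theta_{xx} = u_{\eta\eta}$.
Hence $\theta_t + \theta_x = u_{\sigma}$ and the PDE becomes the heat equation $u_{\sigma} = 2u_{\eta\eta}$ on $\eta \in \mathbb{R}$.
Initial data: $u(\eta,0) = \theta(\eta,0) = 2 \sin(5 \eta)$. Each mode $\sin(n\eta)$ decays as $e^{-2n^2\sigma}$ on $\mathbb{R}$, so $u(\eta,\sigma) = \sum c_n e^{-2n^2\sigma} \sin(n\eta)$ with $c_5=2$: $u(\eta,\sigma) = 2 e^{-50 \sigma} \sin(5 \eta)$.
Substituting back: $\theta(x,t) = u(x - t, t)$.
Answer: $\theta(x, t) = -2 e^{-50 t} \sin(5 t - 5 x)$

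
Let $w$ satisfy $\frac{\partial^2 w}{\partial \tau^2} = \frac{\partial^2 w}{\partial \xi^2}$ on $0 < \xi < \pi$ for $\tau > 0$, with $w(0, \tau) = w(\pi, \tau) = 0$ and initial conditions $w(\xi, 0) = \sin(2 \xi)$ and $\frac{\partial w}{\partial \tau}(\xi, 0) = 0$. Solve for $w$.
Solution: Separating variables: $w = \sum [A_n \cos(\omega_n \tau) + B_n \sin(\omega_n \tau)] \sin(n\xi)$, $\omega_n = n$. From ICs: $A_2=1$.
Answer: $w(\xi, \tau) = \sin(2 \xi) \cos(2 \tau)$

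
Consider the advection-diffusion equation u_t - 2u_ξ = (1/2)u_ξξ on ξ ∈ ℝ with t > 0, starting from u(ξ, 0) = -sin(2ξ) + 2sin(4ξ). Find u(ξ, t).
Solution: Change to a moving frame: let η = ξ + 2t, σ = t and write u(ξ,t) = w(η,σ).
By the chain rule u_t = w_σ + 2w_η, u_ξ = w_η, u_ξξ = w_ηη.
Then u_t - 2u_ξ = w_σ: the advection term cancels and the PDE becomes the heat equation w_σ = (1/2)w_ηη on η ∈ ℝ.
Initial data: w(η,0) = u(η,0) = -sin(2η) + 2sin(4η).
On η ∈ ℝ each mode satisfies (sin(nη))″ = -n² sin(nη), so exp(-n²σ/2) sin(nη) solves the heat equation; by superposition w(η,σ) = Σ c_n exp(-n²σ/2) sin(nη).
Reading off the coefficients: c_2=-1, c_4=2, so w(η,σ) = -exp(-2σ)sin(2η) + 2exp(-8σ)sin(4η).
Substituting back η = ξ + 2t, σ = t: u(ξ,t) = w(ξ + 2t, t).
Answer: u(ξ, t) = -exp(-2t)sin(4t + 2ξ) + 2exp(-8t)sin(8t + 4ξ)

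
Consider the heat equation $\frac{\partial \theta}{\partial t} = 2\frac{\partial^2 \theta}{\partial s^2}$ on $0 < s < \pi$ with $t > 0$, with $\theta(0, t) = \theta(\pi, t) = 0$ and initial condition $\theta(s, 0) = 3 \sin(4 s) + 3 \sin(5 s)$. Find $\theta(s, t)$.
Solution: Using separation of variables $\theta = X(s)G(t)$:
Eigenfunctions: $\sin(ns)$, $n = 1, 2, 3, \ldots$
General solution: $\theta(s, t) = \sum c_n \sin(ns) e^{-2n^2 t}$
Matching $\theta(s,0) = 3 \sin(4 s) + 3 \sin(5 s)$ term by term: $c_4=3, c_5=3$.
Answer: $\theta(s, t) = 3 e^{-32 t} \sin(4 s) + 3 e^{-50 t} \sin(5 s)$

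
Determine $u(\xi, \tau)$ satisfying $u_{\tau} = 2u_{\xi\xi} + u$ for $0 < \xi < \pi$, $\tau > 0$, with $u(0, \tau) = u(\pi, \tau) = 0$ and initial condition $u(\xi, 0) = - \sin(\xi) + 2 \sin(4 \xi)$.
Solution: Substitute $u = e^{\tau}w$, i.e. $w = e^{-\tau}u$.
By the product rule, $u_{\tau} = e^{\tau}(w_{\tau} + w)$, $u_{\xi\xi} = e^{\tau}w_{\xi\xi}$.
Substituting into the PDE and dividing by $e^{\tau}$: $w_{\tau} + w = 2w_{\xi\xi} + w$.
The lower-order terms cancel, leaving the standard heat equation $w_{\tau} = 2w_{\xi\xi}$.
Initial data for $w$: $w(\xi,0) = u(\xi,0) = - \sin(\xi) + 2 \sin(4 \xi)$. The boundary conditions carry over: $w(0,\tau) = w(\pi,\tau) = 0$.
Solve for $w$:
  Using separation of variables $w = X(\xi)T(\tau)$:
  Eigenfunctions: $\sin(n\xi)$, $n = 1, 2, 3, \ldots$
  General solution: $w(\xi, \tau) = \sum c_n \sin(n\xi) e^{-2n^2 \tau}$
  Matching $w(\xi,0) = - \sin(\xi) + 2 \sin(4 \xi)$ term by term: $c_1=-1, c_4=2$.
Hence $w(\xi,\tau) = - e^{-2 \tau} \sin(\xi) + 2 e^{-32 \tau} \sin(4 \xi)$.
Transform back: $u(\xi,\tau) = e^{\tau}w(\xi,\tau)$.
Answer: $u(\xi, \tau) = - e^{-\tau} \sin(\xi) + 2 e^{-31 \tau} \sin(4 \xi)$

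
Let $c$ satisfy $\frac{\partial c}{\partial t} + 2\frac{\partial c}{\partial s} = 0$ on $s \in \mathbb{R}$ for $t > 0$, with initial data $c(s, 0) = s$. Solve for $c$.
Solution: By characteristics ($ds/dt = 2$), $c(s,t) = f(s - 2t)$ with $f = c( \cdot , 0)$.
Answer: $c(s, t) = s - 2 t$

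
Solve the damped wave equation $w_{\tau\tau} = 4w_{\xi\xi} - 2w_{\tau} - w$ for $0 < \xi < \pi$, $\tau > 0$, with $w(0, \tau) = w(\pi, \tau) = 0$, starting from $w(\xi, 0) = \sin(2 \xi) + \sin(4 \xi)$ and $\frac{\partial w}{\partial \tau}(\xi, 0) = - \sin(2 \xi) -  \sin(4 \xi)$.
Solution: Substitute $w = e^{-\tau}u$.
Then $w_{\tau} = e^{-\tau}(u_{\tau} - u)$, $w_{\tau\tau} = e^{-\tau}(u_{\tau\tau} - 2u_{\tau} + u)$, $w_{\xi\xi} = e^{-\tau}u_{\xi\xi}$; substituting and dividing by $e^{-\tau}$, the lower-order terms cancel: $u_{\tau\tau} = 4u_{\xi\xi}$ (standard wave equation).
Data for $u$: $u(\xi,0) = w(\xi,0) = \sin(2 \xi) + \sin(4 \xi)$; $u_{\tau}(\xi,0) = w_{\tau}(\xi,0) + w(\xi,0) = 0$. The boundary conditions carry over: $u(0,\tau) = u(\pi,\tau) = 0$.
Separating variables: $u = \sum [A_n \cos(\omega_n \tau) + B_n \sin(\omega_n \tau)] \sin(n\xi)$, $\omega_n = 2n$. From ICs: $A_2=1, A_4=1$.
So $u(\xi,\tau) = \sin(2 \xi) \cos(4 \tau) + \sin(4 \xi) \cos(8 \tau)$, and $w(\xi,\tau) = e^{-\tau}u(\xi,\tau)$.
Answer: $w(\xi, \tau) = e^{-\tau} \sin(2 \xi) \cos(4 \tau) + e^{-\tau} \sin(4 \xi) \cos(8 \tau)$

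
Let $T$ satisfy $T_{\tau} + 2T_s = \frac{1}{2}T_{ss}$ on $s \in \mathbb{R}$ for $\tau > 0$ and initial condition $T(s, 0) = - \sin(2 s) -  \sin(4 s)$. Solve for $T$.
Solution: Moving frame: $\eta = s - 2\tau$, $\sigma = \tau$, $T = u(\eta,\sigma)$, so $T_{\tau} = u_{\sigma} - 2u_{\eta}$ and $T_{ss} = u_{\eta\eta}$.
Hence $T_{\tau} + 2T_s = u_{\sigma}$ and the PDE becomes the heat equation $u_{\sigma} = \frac{1}{2}u_{\eta\eta}$ on $\eta \in \mathbb{R}$.
Initial data: $u(\eta,0) = T(\eta,0) = - \sin(2 \eta) - \sin(4 \eta)$. Each mode $\sin(n\eta)$ decays as $e^{-n^2\sigma/2}$ on $\mathbb{R}$, so $u(\eta,\sigma) = \sum c_n e^{-n^2\sigma/2} \sin(n\eta)$ with $c_2=-1, c_4=-1$: $u(\eta,\sigma) = - e^{-2 \sigma} \sin(2 \eta) - e^{-8 \sigma} \sin(4 \eta)$.
Substituting back: $T(s,\tau) = u(s - 2\tau, \tau)$.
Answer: $T(s, \tau) = e^{-2 \tau} \sin(4 \tau - 2 s) + e^{-8 \tau} \sin(8 \tau - 4 s)$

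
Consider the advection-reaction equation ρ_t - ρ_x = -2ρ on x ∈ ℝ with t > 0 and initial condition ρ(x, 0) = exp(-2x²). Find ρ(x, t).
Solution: Substitute ρ = exp(-2t)u, i.e. u = exp(2t)ρ.
By the product rule, ρ_t = exp(-2t)(u_t - 2u), ρ_x = exp(-2t)u_x.
Substituting into the PDE and dividing by exp(-2t): u_t - 2u - u_x = -2u.
The lower-order terms cancel, leaving the standard advection equation u_t - u_x = 0.
Initial data for u: u(x,0) = ρ(x,0) = exp(-2x²).
Solve for u:
  By method of characteristics (waves move left with speed 1):
  Along characteristics x + t = const, u is constant, so u(x,t) = f(x + t) with f = u(·, 0).
Hence u(x,t) = exp(-2(t + x)²).
Transform back: ρ(x,t) = exp(-2t)u(x,t).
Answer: ρ(x, t) = exp(-2t)exp(-2(t + x)²)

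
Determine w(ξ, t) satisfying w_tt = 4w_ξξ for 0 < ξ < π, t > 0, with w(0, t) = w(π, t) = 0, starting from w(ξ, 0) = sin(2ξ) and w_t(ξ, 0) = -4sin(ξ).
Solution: Separating variables: w = Σ [A_n cos(ω_n t) + B_n sin(ω_n t)] sin(nξ), ω_n = 2n. From ICs (B_n = velocity coefficient / ω_n): A_2=1, B_1=-2.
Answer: w(ξ, t) = -2sin(2t)sin(ξ) + sin(2ξ)cos(4t)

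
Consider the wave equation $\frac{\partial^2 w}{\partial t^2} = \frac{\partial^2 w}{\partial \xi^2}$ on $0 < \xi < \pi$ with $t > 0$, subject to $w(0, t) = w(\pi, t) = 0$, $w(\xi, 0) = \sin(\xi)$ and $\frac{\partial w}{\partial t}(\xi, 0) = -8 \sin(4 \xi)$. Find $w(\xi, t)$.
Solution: Separating variables: $w = \sum [A_n \cos(\omega_n t) + B_n \sin(\omega_n t)] \sin(n\xi)$, $\omega_n = n$. From ICs ($B_n$ = velocity coefficient / $\omega_n$): $A_1=1, B_4=-2$.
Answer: $w(\xi, t) = \sin(\xi) \cos(t) - 2 \sin(4 \xi) \sin(4 t)$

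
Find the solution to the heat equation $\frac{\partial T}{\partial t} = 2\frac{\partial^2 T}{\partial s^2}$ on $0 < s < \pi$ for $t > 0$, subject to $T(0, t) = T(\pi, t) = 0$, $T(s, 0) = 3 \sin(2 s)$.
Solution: Using separation of variables $T = X(s)G(t)$:
Eigenfunctions: $\sin(ns)$, $n = 1, 2, 3, \ldots$
General solution: $T(s, t) = \sum c_n \sin(ns) e^{-2n^2 t}$
Matching $T(s,0) = 3 \sin(2 s)$ term by term: $c_2=3$.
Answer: $T(s, t) = 3 e^{-8 t} \sin(2 s)$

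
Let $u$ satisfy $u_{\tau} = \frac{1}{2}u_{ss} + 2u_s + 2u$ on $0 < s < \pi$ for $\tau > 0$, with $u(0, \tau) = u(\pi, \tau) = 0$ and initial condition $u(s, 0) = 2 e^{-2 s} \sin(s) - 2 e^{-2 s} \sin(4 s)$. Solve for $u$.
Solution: Substitute $u = e^{-2s}w$, i.e. $w = e^{2s}u$.
By the product rule, $u_s = e^{-2s}(w_s - 2w)$, $u_{ss} = e^{-2s}(w_{ss} - 4w_s + 4w)$, $u_{\tau} = e^{-2s}w_{\tau}$.
Substituting into the PDE and dividing by $e^{-2s}$: $w_{\tau} = \frac{1}{2}(w_{ss} - 4w_s + 4w) + 2(w_s - 2w) + 2w$.
The lower-order terms cancel, leaving the standard heat equation $w_{\tau} = \frac{1}{2}w_{ss}$.
Initial data for $w$: $w(s,0) = e^{2s}u(s,0) = 2 \sin(s) - 2 \sin(4 s)$. The boundary conditions carry over: $w(0,\tau) = w(\pi,\tau) = 0$.
Solve for $w$:
  Using separation of variables $w = X(s)T(\tau)$:
  Eigenfunctions: $\sin(ns)$, $n = 1, 2, 3, \ldots$
  General solution: $w(s, \tau) = \sum c_n \sin(ns) e^{-n^2 \tau/2}$
  Matching $w(s,0) = 2 \sin(s) - 2 \sin(4 s)$ term by term: $c_1=2, c_4=-2$.
Hence $w(s,\tau) = -2 e^{-8 \tau} \sin(4 s) + 2 e^{-\tau/2} \sin(s)$.
Transform back: $u(s,\tau) = e^{-2s}w(s,\tau)$.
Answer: $u(s, \tau) = -2 e^{-8 \tau} e^{-2 s} \sin(4 s) + 2 e^{-\tau/2} e^{-2 s} \sin(s)$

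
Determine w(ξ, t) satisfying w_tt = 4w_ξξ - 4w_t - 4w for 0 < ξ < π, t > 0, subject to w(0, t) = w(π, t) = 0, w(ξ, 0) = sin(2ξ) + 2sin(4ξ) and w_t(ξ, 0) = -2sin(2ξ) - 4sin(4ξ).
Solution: Substitute w = exp(-2t)u.
Then w_t = exp(-2t)(u_t - 2u), w_tt = exp(-2t)(u_tt - 4u_t + 4u), w_ξξ = exp(-2t)u_ξξ; substituting and dividing by exp(-2t), the lower-order terms cancel: u_tt = 4u_ξξ (standard wave equation).
Data for u: u(ξ,0) = w(ξ,0) = sin(2ξ) + 2sin(4ξ); u_t(ξ,0) = w_t(ξ,0) + 2w(ξ,0) = 0. The boundary conditions carry over: u(0,t) = u(π,t) = 0.
Separating variables: u = Σ [A_n cos(ω_n t) + B_n sin(ω_n t)] sin(nξ), ω_n = 2n. From ICs: A_2=1, A_4=2.
So u(ξ,t) = sin(2ξ)cos(4t) + 2sin(4ξ)cos(8t), and w(ξ,t) = exp(-2t)u(ξ,t).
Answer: w(ξ, t) = exp(-2t)sin(2ξ)cos(4t) + 2exp(-2t)sin(4ξ)cos(8t)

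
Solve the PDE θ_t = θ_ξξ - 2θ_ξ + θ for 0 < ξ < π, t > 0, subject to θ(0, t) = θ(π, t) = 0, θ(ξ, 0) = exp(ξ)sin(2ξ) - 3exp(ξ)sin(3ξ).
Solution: Substitute θ = exp(ξ)u, i.e. u = exp(-ξ)θ.
By the product rule, θ_ξ = exp(ξ)(u_ξ + u), θ_ξξ = exp(ξ)(u_ξξ + 2u_ξ + u), θ_t = exp(ξ)u_t.
Substituting into the PDE and dividing by exp(ξ): u_t = (u_ξξ + 2u_ξ + u) - 2(u_ξ + u) + u.
The lower-order terms cancel, leaving the standard heat equation u_t = u_ξξ.
Initial data for u: u(ξ,0) = exp(-ξ)θ(ξ,0) = sin(2ξ) - 3sin(3ξ). The boundary conditions carry over: u(0,t) = u(π,t) = 0.
Solve for u:
  Using separation of variables u = X(ξ)G(t):
  Eigenfunctions: sin(nξ), n = 1, 2, 3, ...
  General solution: u(ξ, t) = Σ c_n sin(nξ) exp(-n² t)
  Matching u(ξ,0) = sin(2ξ) - 3sin(3ξ) term by term: c_2=1, c_3=-3.
Hence u(ξ,t) = exp(-4t)sin(2ξ) - 3exp(-9t)sin(3ξ).
Transform back: θ(ξ,t) = exp(ξ)u(ξ,t).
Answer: θ(ξ, t) = exp(-4t)exp(ξ)sin(2ξ) - 3exp(-9t)exp(ξ)sin(3ξ)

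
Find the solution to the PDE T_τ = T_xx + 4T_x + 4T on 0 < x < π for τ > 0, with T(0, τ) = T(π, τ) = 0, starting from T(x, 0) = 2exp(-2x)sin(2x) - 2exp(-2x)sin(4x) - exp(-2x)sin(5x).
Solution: Substitute T = exp(-2x)u, i.e. u = exp(2x)T.
By the product rule, T_x = exp(-2x)(u_x - 2u), T_xx = exp(-2x)(u_xx - 4u_x + 4u), T_τ = exp(-2x)u_τ.
Substituting into the PDE and dividing by exp(-2x): u_τ = (u_xx - 4u_x + 4u) + 4(u_x - 2u) + 4u.
The lower-order terms cancel, leaving the standard heat equation u_τ = u_xx.
Initial data for u: u(x,0) = exp(2x)T(x,0) = 2sin(2x) - 2sin(4x) - sin(5x). The boundary conditions carry over: u(0,τ) = u(π,τ) = 0.
Solve for u:
  Using separation of variables u = X(x)G(τ):
  Eigenfunctions: sin(nx), n = 1, 2, 3, ...
  General solution: u(x, τ) = Σ c_n sin(nx) exp(-n² τ)
  Matching u(x,0) = 2sin(2x) - 2sin(4x) - sin(5x) term by term: c_2=2, c_4=-2, c_5=-1.
Hence u(x,τ) = 2exp(-4τ)sin(2x) - 2exp(-16τ)sin(4x) - exp(-25τ)sin(5x).
Transform back: T(x,τ) = exp(-2x)u(x,τ).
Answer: T(x, τ) = 2exp(-2x)exp(-4τ)sin(2x) - 2exp(-2x)exp(-16τ)sin(4x) - exp(-2x)exp(-25τ)sin(5x)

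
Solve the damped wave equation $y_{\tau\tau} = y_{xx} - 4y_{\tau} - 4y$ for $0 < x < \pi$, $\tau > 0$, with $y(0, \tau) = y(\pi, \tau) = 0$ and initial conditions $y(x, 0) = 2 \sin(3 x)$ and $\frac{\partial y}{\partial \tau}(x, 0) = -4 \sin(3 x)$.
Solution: Substitute $y = e^{-2\tau}u$, i.e. $u = e^{2\tau}y$.
By the product rule, $y_{\tau} = e^{-2\tau}(u_{\tau} - 2u)$, $y_{\tau\tau} = e^{-2\tau}(u_{\tau\tau} - 4u_{\tau} + 4u)$, $y_{xx} = e^{-2\tau}u_{xx}$.
Substituting into the PDE and dividing by $e^{-2\tau}$: $u_{\tau\tau} - 4u_{\tau} + 4u = u_{xx} - 4(u_{\tau} - 2u) - 4u$.
The lower-order terms cancel, leaving the standard wave equation $u_{\tau\tau} = u_{xx}$.
Initial data for $u$: $u(x,0) = y(x,0) = 2 \sin(3 x)$; $u_{\tau}(x,0) = y_{\tau}(x,0) + 2y(x,0) = 0$. The boundary conditions carry over: $u(0,\tau) = u(\pi,\tau) = 0$.
Solve for $u$:
  Using separation of variables $u = X(x)T(\tau)$:
  Eigenfunctions: $\sin(nx)$, $n = 1, 2, 3, \ldots$
  General solution: $u(x, \tau) = \sum [A_n \cos(n \tau) + B_n \sin(n \tau)] \sin(nx)$
  From $u(x,0) = 2 \sin(3 x)$: $A_3=2$. From $u_{\tau}(x,0) = 0$: all $B_n = 0$.
Hence $u(x,\tau) = 2 \sin(3 x) \cos(3 \tau)$.
Transform back: $y(x,\tau) = e^{-2\tau}u(x,\tau)$.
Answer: $y(x, \tau) = 2 e^{-2 \tau} \sin(3 x) \cos(3 \tau)$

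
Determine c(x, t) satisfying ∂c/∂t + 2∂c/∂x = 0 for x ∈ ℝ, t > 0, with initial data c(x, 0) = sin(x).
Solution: By characteristics (dx/dt = 2), c(x,t) = f(x - 2t) with f = c(·, 0).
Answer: c(x, t) = -sin(2t - x)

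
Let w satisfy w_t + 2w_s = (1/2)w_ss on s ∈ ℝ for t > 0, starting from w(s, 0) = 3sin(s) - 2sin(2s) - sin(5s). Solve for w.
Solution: Moving frame: η = s - 2t, σ = t, w = u(η,σ), so w_t = u_σ - 2u_η and w_ss = u_ηη.
Hence w_t + 2w_s = u_σ and the PDE becomes the heat equation u_σ = (1/2)u_ηη on η ∈ ℝ.
Initial data: u(η,0) = w(η,0) = 3sin(η) - 2sin(2η) - sin(5η). Each mode sin(nη) decays as exp(-n²σ/2) on ℝ, so u(η,σ) = Σ c_n exp(-n²σ/2) sin(nη) with c_1=3, c_2=-2, c_5=-1: u(η,σ) = -2exp(-2σ)sin(2η) + 3exp(-σ/2)sin(η) - exp(-25σ/2)sin(5η).
Substituting back: w(s,t) = u(s - 2t, t).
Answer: w(s, t) = -2exp(-2t)sin(2s - 4t) + 3exp(-t/2)sin(s - 2t) - exp(-25t/2)sin(5s - 10t)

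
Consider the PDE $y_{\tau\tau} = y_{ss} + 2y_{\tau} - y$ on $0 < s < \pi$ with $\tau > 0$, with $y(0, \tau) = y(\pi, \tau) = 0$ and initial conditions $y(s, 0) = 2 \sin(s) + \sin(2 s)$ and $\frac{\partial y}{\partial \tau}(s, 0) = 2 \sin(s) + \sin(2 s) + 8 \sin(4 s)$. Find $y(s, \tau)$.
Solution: Substitute $y = e^{\tau}u$, i.e. $u = e^{-\tau}y$.
By the product rule, $y_{\tau} = e^{\tau}(u_{\tau} + u)$, $y_{\tau\tau} = e^{\tau}(u_{\tau\tau} + 2u_{\tau} + u)$, $y_{ss} = e^{\tau}u_{ss}$.
Substituting into the PDE and dividing by $e^{\tau}$: $u_{\tau\tau} + 2u_{\tau} + u = u_{ss} + 2(u_{\tau} + u) - u$.
The lower-order terms cancel, leaving the standard wave equation $u_{\tau\tau} = u_{ss}$.
Initial data for $u$: $u(s,0) = y(s,0) = 2 \sin(s) + \sin(2 s)$; $u_{\tau}(s,0) = y_{\tau}(s,0) - y(s,0) = 8 \sin(4 s)$. The boundary conditions carry over: $u(0,\tau) = u(\pi,\tau) = 0$.
Solve for $u$:
  Using separation of variables $u = X(s)T(\tau)$:
  Eigenfunctions: $\sin(ns)$, $n = 1, 2, 3, \ldots$
  General solution: $u(s, \tau) = \sum [A_n \cos(n \tau) + B_n \sin(n \tau)] \sin(ns)$
  From $u(s,0) = 2 \sin(s) + \sin(2 s)$: $A_1=2, A_2=1$. From $u_{\tau}(s,0) = 8 \sin(4 s)$, using $u_{\tau}(s,0) = \sum \omega_n B_n \sin(ns)$ with $\omega_n = n$: $B_4 = 8/4 = 2$.
Hence $u(s,\tau) = 2 \sin(s) \cos(\tau) + \sin(2 s) \cos(2 \tau) + 2 \sin(4 s) \sin(4 \tau)$.
Transform back: $y(s,\tau) = e^{\tau}u(s,\tau)$.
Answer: $y(s, \tau) = 2 e^{\tau} \sin(4 \tau) \sin(4 s) + 2 e^{\tau} \sin(s) \cos(\tau) + e^{\tau} \sin(2 s) \cos(2 \tau)$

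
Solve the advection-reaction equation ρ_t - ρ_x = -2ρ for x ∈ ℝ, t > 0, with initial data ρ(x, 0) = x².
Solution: Substitute ρ = exp(-2t)u, i.e. u = exp(2t)ρ.
By the product rule, ρ_t = exp(-2t)(u_t - 2u), ρ_x = exp(-2t)u_x.
Substituting into the PDE and dividing by exp(-2t): u_t - 2u - u_x = -2u.
The lower-order terms cancel, leaving the standard advection equation u_t - u_x = 0.
Initial data for u: u(x,0) = ρ(x,0) = x².
Solve for u:
  By method of characteristics (waves move left with speed 1):
  Along characteristics x + t = const, u is constant, so u(x,t) = f(x + t) with f = u(·, 0).
Hence u(x,t) = t² + 2tx + x².
Transform back: ρ(x,t) = exp(-2t)u(x,t).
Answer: ρ(x, t) = t²exp(-2t) + 2txexp(-2t) + x²exp(-2t)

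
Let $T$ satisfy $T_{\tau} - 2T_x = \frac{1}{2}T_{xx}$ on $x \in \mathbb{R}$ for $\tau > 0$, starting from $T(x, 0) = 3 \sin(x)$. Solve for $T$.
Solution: Moving frame: $\eta = x + 2\tau$, $\sigma = \tau$, $T = u(\eta,\sigma)$, so $T_{\tau} = u_{\sigma} + 2u_{\eta}$ and $T_{xx} = u_{\eta\eta}$.
Hence $T_{\tau} - 2T_x = u_{\sigma}$ and the PDE becomes the heat equation $u_{\sigma} = \frac{1}{2}u_{\eta\eta}$ on $\eta \in \mathbb{R}$.
Initial data: $u(\eta,0) = T(\eta,0) = 3 \sin(\eta)$. Each mode $\sin(n\eta)$ decays as $e^{-n^2\sigma/2}$ on $\mathbb{R}$, so $u(\eta,\sigma) = \sum c_n e^{-n^2\sigma/2} \sin(n\eta)$ with $c_1=3$: $u(\eta,\sigma) = 3 e^{-\sigma/2} \sin(\eta)$.
Substituting back: $T(x,\tau) = u(x + 2\tau, \tau)$.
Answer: $T(x, \tau) = 3 e^{-\tau/2} \sin(2 \tau + x)$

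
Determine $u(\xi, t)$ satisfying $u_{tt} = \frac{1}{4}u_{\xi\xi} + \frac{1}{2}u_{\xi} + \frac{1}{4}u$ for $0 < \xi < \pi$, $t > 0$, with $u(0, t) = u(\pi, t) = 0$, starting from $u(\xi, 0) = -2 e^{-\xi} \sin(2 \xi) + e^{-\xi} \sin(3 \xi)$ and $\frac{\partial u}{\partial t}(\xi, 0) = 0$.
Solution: Substitute $u = e^{-\xi}w$.
Then $u_{\xi} = e^{-\xi}(w_{\xi} - w)$, $u_{\xi\xi} = e^{-\xi}(w_{\xi\xi} - 2w_{\xi} + w)$, $u_{tt} = e^{-\xi}w_{tt}$; substituting and dividing by $e^{-\xi}$, the lower-order terms cancel: $w_{tt} = \frac{1}{4}w_{\xi\xi}$ (standard wave equation).
Data for $w$: $w(\xi,0) = e^{\xi}u(\xi,0) = -2 \sin(2 \xi) + \sin(3 \xi)$; $w_t(\xi,0) = e^{\xi}u_t(\xi,0) = 0$. The boundary conditions carry over: $w(0,t) = w(\pi,t) = 0$.
Separating variables: $w = \sum [A_n \cos(\omega_n t) + B_n \sin(\omega_n t)] \sin(n\xi)$, $\omega_n = n/2$. From ICs: $A_2=-2, A_3=1$.
So $w(\xi,t) = -2 \sin(2 \xi) \cos(t) + \sin(3 \xi) \cos(3 t/2)$, and $u(\xi,t) = e^{-\xi}w(\xi,t)$.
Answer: $u(\xi, t) = -2 e^{-\xi} \sin(2 \xi) \cos(t) + e^{-\xi} \sin(3 \xi) \cos(3 t/2)$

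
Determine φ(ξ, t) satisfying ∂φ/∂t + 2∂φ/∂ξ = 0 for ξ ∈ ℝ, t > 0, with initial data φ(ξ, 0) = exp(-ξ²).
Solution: By method of characteristics (waves move right with speed 2):
Along characteristics ξ - 2t = const, φ is constant, so φ(ξ,t) = f(ξ - 2t) with f = φ(·, 0).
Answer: φ(ξ, t) = exp(-(-2t + ξ)²)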